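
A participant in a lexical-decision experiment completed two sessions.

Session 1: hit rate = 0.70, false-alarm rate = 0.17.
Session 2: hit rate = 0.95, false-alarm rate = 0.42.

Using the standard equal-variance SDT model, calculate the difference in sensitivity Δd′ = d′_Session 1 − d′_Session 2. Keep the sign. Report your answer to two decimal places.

Session 1: z(0.70) = 0.524, z(0.17) = -0.954, d' = 1.478
Session 2: z(0.95) = 1.645, z(0.42) = -0.202, d' = 1.847
Δd' = d'_Session 1 − d'_Session 2 = 1.478 − 1.847 = -0.369
Session 2 has the higher sensitivity.

Δd′ = -0.37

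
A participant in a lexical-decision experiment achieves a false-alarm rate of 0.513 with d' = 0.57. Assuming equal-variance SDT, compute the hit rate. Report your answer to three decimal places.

z(false-alarm rate) = z(0.513) = 0.0326
z(H) = z(FA) + d' = 0.0326 + 0.57 = 0.6026
hit rate = Φ(0.6026) = 0.7266

hit rate = 0.727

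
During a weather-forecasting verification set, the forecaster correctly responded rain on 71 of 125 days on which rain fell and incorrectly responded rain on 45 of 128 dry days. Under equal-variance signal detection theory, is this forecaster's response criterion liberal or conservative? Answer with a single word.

conservative

z(H) = 0.171, z(FA) = -0.381
c = −½·(z(H) + z(FA)) = 0.105
c > 0 → conservative criterion (biased toward responding “no”).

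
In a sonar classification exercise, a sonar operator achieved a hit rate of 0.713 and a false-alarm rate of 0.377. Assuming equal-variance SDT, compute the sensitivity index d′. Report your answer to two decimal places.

d′ = 0.88

Φ⁻¹(H) = 0.562
Φ⁻¹(FA) = -0.313
d' = z(H) − z(FA) = 0.562 − (-0.313) = 0.875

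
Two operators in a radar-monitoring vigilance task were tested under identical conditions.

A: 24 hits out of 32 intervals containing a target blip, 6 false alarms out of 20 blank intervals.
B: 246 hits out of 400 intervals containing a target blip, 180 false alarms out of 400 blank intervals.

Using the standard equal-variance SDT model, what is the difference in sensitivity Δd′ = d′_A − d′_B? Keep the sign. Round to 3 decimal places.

A: z(0.7500) = 0.6745, z(0.3000) = -0.5244, d' = 1.1989
B: z(0.6150) = 0.2924, z(0.4500) = -0.1257, d' = 0.4181
Δd' = d'_A − d'_B = 1.1989 − 0.4181 = 0.7808
A has the higher sensitivity.

Δd′ = 0.781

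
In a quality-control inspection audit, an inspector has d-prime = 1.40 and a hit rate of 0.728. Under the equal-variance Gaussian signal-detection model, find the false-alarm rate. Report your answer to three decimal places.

false-alarm rate = 0.214

z(hit rate) = z(0.728) = 0.6068
z(FA) = z(H) − d' = 0.6068 − 1.40 = -0.7932
false-alarm rate = Φ(-0.7932) = 0.2138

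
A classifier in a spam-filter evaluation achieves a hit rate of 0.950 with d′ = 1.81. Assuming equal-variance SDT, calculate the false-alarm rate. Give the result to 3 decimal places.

false-alarm rate = 0.434

z(hit rate) = z(0.950) = 1.6449
z(FA) = z(H) − d' = 1.6449 − 1.81 = -0.1651
false-alarm rate = Φ(-0.1651) = 0.4344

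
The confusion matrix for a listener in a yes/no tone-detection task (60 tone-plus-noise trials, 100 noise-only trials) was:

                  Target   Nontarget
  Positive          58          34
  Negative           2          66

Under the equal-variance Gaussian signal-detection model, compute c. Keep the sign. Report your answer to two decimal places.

c = -0.71

H = 58/60 = 0.9667
FA = 34/100 = 0.3400
z(H) = z(0.9667) = 1.8344
z(FA) = z(0.3400) = -0.4125
c = −½·[z(H) + z(FA)] = −0.5 × (1.8344 + (-0.4125)) = -0.71095
c < 0: the listener has a liberal response bias.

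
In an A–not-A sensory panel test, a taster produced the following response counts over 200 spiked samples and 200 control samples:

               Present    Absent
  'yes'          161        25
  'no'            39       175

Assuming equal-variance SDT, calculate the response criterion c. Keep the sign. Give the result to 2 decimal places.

c = 0.15

H = 161/200 = 0.8050
FA = 25/200 = 0.1250
z(0.8050) = 0.860, z(0.1250) = -1.150
c = −½·[z(H) + z(FA)] = −0.5 × (0.860 + (-1.150)) = 0.145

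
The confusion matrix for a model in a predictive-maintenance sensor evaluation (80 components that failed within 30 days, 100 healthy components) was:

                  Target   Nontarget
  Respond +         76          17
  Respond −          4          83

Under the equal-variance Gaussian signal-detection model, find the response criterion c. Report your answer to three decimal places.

c = -0.345

H = 76/80 = 0.9500
FA = 17/100 = 0.1700
Φ⁻¹(H) = Φ⁻¹(0.9500) = 1.6449
Φ⁻¹(FA) = Φ⁻¹(0.1700) = -0.9542
c = −½·[z(H) + z(FA)] = −0.5 × (1.6449 + (-0.9542)) = -0.34535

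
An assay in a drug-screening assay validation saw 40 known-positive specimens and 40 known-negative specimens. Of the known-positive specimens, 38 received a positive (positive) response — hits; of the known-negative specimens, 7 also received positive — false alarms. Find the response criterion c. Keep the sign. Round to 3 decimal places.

c = -0.355

H = 38/40 = 0.9500
FA = 7/40 = 0.1750
Φ⁻¹(0.9500) = 1.6449, Φ⁻¹(0.1750) = -0.9346
c = −½·[z(H) + z(FA)] = −0.5 × (1.6449 + (-0.9346)) = -0.35515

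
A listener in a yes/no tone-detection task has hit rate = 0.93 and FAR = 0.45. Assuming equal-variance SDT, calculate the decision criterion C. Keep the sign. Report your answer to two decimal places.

C = -0.68

Φ⁻¹(0.93) = 1.4758, Φ⁻¹(0.45) = -0.1257
c = −½·[z(H) + z(FA)] = −0.5 × (1.4758 + (-0.1257)) = -0.67505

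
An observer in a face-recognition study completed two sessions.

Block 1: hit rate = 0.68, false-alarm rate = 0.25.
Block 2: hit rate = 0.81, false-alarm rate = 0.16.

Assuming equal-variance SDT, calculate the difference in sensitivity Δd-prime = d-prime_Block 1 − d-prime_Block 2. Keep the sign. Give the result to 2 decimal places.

Block 1: z(0.68) = 0.468, z(0.25) = -0.674, d' = 1.142
Block 2: z(0.81) = 0.878, z(0.16) = -0.994, d' = 1.872
Δd' = d'_Block 1 − d'_Block 2 = 1.142 − 1.872 = -0.730
Block 2 has the higher sensitivity.

Δd-prime = -0.73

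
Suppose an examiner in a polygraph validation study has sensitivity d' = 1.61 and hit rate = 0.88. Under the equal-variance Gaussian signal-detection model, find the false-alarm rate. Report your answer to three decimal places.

z(hit rate) = z(0.88) = 1.1750
z(FA) = z(H) − d' = 1.1750 − 1.61 = -0.4350
false-alarm rate = Φ(-0.4350) = 0.3318

false-alarm rate = 0.332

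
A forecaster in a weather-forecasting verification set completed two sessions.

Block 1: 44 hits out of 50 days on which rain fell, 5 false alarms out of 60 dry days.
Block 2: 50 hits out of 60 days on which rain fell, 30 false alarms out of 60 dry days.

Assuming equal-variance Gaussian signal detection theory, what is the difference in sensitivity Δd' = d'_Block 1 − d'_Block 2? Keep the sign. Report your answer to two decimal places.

Δd' = 1.59

Block 1: z(0.8800) = 1.175, z(0.0833) = -1.383, d' = 2.558
Block 2: z(0.8333) = 0.967, z(0.5000) = 0.000, d' = 0.967
Δd' = d'_Block 1 − d'_Block 2 = 2.558 − 0.967 = 1.591
Block 1 has the higher sensitivity.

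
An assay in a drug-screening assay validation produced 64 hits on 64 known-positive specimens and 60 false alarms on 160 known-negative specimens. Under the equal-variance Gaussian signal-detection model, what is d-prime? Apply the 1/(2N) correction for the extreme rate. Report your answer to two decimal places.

d-prime = 2.74

The hit rate is 64/64 = 1, so apply the 1/(2N) correction: H → 1 − 1/(2·64) = 0.99219.
z(H) = z(0.99219) = 2.418
z(FA) = z(0.37500) = -0.319
d' = 2.418 − (-0.319) = 2.737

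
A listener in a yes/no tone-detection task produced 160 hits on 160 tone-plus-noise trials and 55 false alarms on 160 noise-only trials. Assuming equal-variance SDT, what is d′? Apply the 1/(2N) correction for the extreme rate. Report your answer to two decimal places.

d′ = 3.14

The hit rate is 160/160 = 1, so apply the 1/(2N) correction: H → 1 − 1/(2·160) = 0.99687.
z(H) = z(0.99687) = 2.734
z(FA) = z(0.34375) = -0.402
d' = 2.734 − (-0.402) = 3.136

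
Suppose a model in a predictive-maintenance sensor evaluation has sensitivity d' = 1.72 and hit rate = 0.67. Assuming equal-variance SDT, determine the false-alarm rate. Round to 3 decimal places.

false-alarm rate = 0.100

z(hit rate) = z(0.67) = 0.4399
z(FA) = z(H) − d' = 0.4399 − 1.72 = -1.2801
false-alarm rate = Φ(-1.2801) = 0.1003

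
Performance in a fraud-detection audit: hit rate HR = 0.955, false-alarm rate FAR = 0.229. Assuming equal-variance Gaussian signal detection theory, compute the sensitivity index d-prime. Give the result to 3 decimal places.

d-prime = 2.438

z(H) = 1.6954
z(FA) = -0.7421
d' = z(H) − z(FA) = 1.6954 − (-0.7421) = 2.4375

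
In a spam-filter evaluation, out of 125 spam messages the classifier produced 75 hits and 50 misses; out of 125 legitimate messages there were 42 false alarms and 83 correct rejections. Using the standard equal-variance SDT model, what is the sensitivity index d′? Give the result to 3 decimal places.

d′ = 0.677

H = 75/125 = 0.6000
FA = 42/125 = 0.3360
z(H) = 0.2533
z(FA) = -0.4234
d' = z(H) − z(FA) = 0.2533 − (-0.4234) = 0.6767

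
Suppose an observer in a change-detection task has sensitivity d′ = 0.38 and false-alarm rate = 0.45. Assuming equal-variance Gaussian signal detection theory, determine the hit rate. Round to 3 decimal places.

hit rate = 0.600

z(false-alarm rate) = z(0.45) = -0.1257
z(H) = z(FA) + d' = -0.1257 + 0.38 = 0.2543
hit rate = Φ(0.2543) = 0.6004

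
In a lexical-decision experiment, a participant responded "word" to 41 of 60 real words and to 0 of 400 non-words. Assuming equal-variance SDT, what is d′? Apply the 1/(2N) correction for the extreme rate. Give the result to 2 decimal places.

d′ = 3.50

The false-alarm rate is 0/400 = 0, so apply the 1/(2N) correction: FA → 1/(2·400) = 0.00125.
z(H) = z(0.68333) = 0.477
z(FA) = z(0.00125) = -3.023
d' = 0.477 − (-3.023) = 3.500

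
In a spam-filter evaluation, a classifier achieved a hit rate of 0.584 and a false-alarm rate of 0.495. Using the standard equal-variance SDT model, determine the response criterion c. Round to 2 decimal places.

c = -0.10

Φ⁻¹(H) = Φ⁻¹(0.584) = 0.2121
Φ⁻¹(FA) = Φ⁻¹(0.495) = -0.0125
c = −½·[z(H) + z(FA)] = −0.5 × (0.2121 + (-0.0125)) = -0.0998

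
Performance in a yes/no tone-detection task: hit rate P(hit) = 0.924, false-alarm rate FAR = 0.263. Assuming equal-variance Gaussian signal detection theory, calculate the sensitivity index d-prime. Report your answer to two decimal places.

d-prime = 2.07

z(H) = z(0.924) = 1.4325
z(FA) = z(0.263) = -0.6341
d' = z(H) − z(FA) = 1.4325 − (-0.6341) = 2.0666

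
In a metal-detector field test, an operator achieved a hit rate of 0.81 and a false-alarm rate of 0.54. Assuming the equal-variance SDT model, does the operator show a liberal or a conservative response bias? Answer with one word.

liberal

z(H) = 0.878, z(FA) = 0.100
c = −½·(z(H) + z(FA)) = -0.489
c < 0 → liberal criterion (biased toward responding “yes”).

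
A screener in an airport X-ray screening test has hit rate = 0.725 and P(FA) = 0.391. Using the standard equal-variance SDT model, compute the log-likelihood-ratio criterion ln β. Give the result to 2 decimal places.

ln β = -0.14

z(H) = 0.598
z(FA) = -0.277
ln β = −½·[z(H)² − z(FA)²] = −0.5 × (0.358 − 0.077) = -0.1405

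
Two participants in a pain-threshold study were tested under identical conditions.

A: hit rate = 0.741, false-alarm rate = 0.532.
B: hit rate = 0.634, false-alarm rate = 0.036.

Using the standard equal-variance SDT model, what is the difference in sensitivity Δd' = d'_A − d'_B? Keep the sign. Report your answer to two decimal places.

Δd' = -1.58

A: z(0.741) = 0.646, z(0.532) = 0.080, d' = 0.566
B: z(0.634) = 0.342, z(0.036) = -1.799, d' = 2.141
Δd' = d'_A − d'_B = 0.566 − 2.141 = -1.575
B has the higher sensitivity.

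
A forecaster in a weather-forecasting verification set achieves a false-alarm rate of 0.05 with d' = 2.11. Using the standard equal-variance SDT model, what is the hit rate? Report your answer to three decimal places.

hit rate = 0.679

z(false-alarm rate) = z(0.05) = -1.6449
z(H) = z(FA) + d' = -1.6449 + 2.11 = 0.4651
hit rate = Φ(0.4651) = 0.6791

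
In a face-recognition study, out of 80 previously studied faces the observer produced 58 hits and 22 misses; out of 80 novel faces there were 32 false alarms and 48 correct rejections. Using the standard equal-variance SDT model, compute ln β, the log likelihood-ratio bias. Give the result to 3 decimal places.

H = 58/80 = 0.7250
FA = 32/80 = 0.4000
Φ⁻¹(H) = 0.5978
Φ⁻¹(FA) = -0.2533
ln β = −½·[z(H)² − z(FA)²] = −0.5 × (0.3574 − 0.0642) = -0.1466

ln β = -0.147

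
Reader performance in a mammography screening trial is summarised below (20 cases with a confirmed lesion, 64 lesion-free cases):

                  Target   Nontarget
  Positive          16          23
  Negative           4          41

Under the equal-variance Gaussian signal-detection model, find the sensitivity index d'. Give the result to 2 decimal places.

d' = 1.20

H = 16/20 = 0.8000
FA = 23/64 = 0.3594
Φ⁻¹(0.8000) = 0.8416, Φ⁻¹(0.3594) = -0.3601
d' = z(H) − z(FA) = 0.8416 − (-0.3601) = 1.2017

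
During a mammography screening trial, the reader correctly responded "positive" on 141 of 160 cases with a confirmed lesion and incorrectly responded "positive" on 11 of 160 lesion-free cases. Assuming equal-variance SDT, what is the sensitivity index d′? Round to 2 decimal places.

d′ = 2.67

H = 141/160 = 0.8812
FA = 11/160 = 0.0688
z(H) = z(0.8812) = 1.181
z(FA) = z(0.0688) = -1.485
d' = z(H) − z(FA) = 1.181 − (-1.485) = 2.666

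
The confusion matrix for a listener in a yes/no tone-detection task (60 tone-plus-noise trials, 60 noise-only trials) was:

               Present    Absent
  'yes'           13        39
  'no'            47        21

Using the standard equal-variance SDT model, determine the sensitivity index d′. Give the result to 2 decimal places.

d′ = -1.17

H = 13/60 = 0.2167
FA = 39/60 = 0.6500
Φ⁻¹(0.2167) = -0.783, Φ⁻¹(0.6500) = 0.385
d' = z(H) − z(FA) = -0.783 − 0.385 = -1.168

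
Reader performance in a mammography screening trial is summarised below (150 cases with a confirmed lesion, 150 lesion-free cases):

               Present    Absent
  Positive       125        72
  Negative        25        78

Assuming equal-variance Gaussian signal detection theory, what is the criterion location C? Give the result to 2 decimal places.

C = -0.46

H = 125/150 = 0.8333
FA = 72/150 = 0.4800
z(H) = 0.9673
z(FA) = -0.0502
c = −½·[z(H) + z(FA)] = −0.5 × (0.9673 + (-0.0502)) = -0.45855
c < 0: the reader has a liberal response bias.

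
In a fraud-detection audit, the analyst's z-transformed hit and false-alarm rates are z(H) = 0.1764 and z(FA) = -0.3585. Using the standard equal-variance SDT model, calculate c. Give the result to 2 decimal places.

c = 0.09

c = −½·[z(H) + z(FA)] = −½·(0.1764 + (-0.3585)) = 0.09105
c > 0: the analyst has a conservative response bias.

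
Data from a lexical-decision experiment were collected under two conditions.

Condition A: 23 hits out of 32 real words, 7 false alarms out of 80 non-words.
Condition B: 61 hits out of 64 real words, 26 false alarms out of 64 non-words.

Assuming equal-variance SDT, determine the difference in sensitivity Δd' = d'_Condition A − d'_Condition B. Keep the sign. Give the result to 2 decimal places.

Δd' = 0.02

Condition A: z(0.7188) = 0.579, z(0.0875) = -1.356, d' = 1.935
Condition B: z(0.9531) = 1.676, z(0.4062) = -0.237, d' = 1.913
Δd' = d'_Condition A − d'_Condition B = 1.935 − 1.913 = 0.022
Condition A has the higher sensitivity.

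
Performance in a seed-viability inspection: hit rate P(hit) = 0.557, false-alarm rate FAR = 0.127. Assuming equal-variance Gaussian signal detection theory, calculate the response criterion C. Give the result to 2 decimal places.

z(H) = 0.143
z(FA) = -1.141
c = −½·[z(H) + z(FA)] = −0.5 × (0.143 + (-1.141)) = 0.499
c > 0: the technician has a conservative response bias.

C = 0.50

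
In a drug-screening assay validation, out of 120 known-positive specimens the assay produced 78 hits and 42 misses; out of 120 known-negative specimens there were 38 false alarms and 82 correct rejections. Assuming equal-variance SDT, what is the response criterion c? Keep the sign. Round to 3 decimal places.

c = 0.046

H = 78/120 = 0.6500
FA = 38/120 = 0.3167
z(H) = z(0.6500) = 0.3853
z(FA) = z(0.3167) = -0.4769
c = −½·[z(H) + z(FA)] = −0.5 × (0.3853 + (-0.4769)) = 0.0458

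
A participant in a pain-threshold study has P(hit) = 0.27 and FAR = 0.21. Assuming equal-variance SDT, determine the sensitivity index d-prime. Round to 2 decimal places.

d-prime = 0.19

z(0.27) = -0.613, z(0.21) = -0.806
d' = z(H) − z(FA) = -0.613 − (-0.806) = 0.193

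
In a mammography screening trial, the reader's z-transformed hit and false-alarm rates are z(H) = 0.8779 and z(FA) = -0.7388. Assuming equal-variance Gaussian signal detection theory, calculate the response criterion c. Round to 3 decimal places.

c = -0.070

c = −½·[z(H) + z(FA)] = −½·(0.8779 + (-0.7388)) = -0.06955
c < 0: the reader has a liberal response bias.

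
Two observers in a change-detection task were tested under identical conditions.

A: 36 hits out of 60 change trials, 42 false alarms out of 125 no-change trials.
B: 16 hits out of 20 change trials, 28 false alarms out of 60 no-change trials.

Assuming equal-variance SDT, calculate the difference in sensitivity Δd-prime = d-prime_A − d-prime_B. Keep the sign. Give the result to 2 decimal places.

A: z(0.6000) = 0.253, z(0.3360) = -0.423, d' = 0.676
B: z(0.8000) = 0.842, z(0.4667) = -0.084, d' = 0.926
Δd' = d'_A − d'_B = 0.676 − 0.926 = -0.250
B has the higher sensitivity.

Δd-prime = -0.25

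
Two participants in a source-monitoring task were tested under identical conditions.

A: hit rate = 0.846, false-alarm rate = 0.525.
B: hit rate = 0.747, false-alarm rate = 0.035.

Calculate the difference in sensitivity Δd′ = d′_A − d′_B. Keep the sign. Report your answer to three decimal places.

A: z(0.846) = 1.0194, z(0.525) = 0.0627, d' = 0.9567
B: z(0.747) = 0.6651, z(0.035) = -1.8119, d' = 2.4770
Δd' = d'_A − d'_B = 0.9567 − 2.4770 = -1.5203
B has the higher sensitivity.

Δd′ = -1.520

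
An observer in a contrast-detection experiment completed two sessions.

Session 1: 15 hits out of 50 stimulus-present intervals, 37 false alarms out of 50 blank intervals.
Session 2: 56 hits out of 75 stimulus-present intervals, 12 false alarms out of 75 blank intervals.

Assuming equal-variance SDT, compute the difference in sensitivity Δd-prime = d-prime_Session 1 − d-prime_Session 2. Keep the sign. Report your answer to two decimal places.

Δd-prime = -2.83

Session 1: z(0.3000) = -0.524, z(0.7400) = 0.643, d' = -1.167
Session 2: z(0.7467) = 0.664, z(0.1600) = -0.994, d' = 1.658
Δd' = d'_Session 1 − d'_Session 2 = -1.167 − 1.658 = -2.825
Session 2 has the higher sensitivity.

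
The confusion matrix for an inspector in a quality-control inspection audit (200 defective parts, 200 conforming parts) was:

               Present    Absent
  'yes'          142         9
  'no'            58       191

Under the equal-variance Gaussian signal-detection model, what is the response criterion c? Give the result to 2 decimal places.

c = 0.57

H = 142/200 = 0.7100
FA = 9/200 = 0.0450
z(H) = z(0.7100) = 0.553
z(FA) = z(0.0450) = -1.695
c = −½·[z(H) + z(FA)] = −0.5 × (0.553 + (-1.695)) = 0.571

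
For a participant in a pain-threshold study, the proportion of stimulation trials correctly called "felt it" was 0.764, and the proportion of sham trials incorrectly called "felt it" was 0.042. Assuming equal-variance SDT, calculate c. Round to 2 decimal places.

c = 0.50

z(H) = z(0.764) = 0.7192
z(FA) = z(0.042) = -1.7279
c = −½·[z(H) + z(FA)] = −0.5 × (0.7192 + (-1.7279)) = 0.50435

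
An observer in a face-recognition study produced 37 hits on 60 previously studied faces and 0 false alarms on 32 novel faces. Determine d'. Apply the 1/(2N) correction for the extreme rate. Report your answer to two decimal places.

d' = 2.45

The false-alarm rate is 0/32 = 0, so apply the 1/(2N) correction: FA → 1/(2·32) = 0.01562.
z(H) = z(0.61667) = 0.297
z(FA) = z(0.01562) = -2.154
d' = 0.297 − (-2.154) = 2.451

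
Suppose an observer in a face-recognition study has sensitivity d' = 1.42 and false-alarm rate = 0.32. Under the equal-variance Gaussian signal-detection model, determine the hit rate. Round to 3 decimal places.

hit rate = 0.830

z(false-alarm rate) = z(0.32) = -0.4677
z(H) = z(FA) + d' = -0.4677 + 1.42 = 0.9523
hit rate = Φ(0.9523) = 0.8295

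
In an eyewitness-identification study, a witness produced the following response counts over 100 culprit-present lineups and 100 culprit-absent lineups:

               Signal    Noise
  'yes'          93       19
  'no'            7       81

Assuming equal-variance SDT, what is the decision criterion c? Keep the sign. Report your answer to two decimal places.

H = 93/100 = 0.9300
FA = 19/100 = 0.1900
z(H) = z(0.9300) = 1.4758
z(FA) = z(0.1900) = -0.8779
c = −½·[z(H) + z(FA)] = −0.5 × (1.4758 + (-0.8779)) = -0.29895

c = -0.30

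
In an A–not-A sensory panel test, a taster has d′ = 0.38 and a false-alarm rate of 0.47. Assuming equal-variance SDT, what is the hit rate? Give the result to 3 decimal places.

hit rate = 0.620

z(false-alarm rate) = z(0.47) = -0.0753
z(H) = z(FA) + d' = -0.0753 + 0.38 = 0.3047
hit rate = Φ(0.3047) = 0.6197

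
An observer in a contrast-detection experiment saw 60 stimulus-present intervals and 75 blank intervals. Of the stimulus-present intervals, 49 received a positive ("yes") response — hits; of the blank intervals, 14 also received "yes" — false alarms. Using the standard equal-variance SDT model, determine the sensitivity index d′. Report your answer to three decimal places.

d′ = 1.793

H = 49/60 = 0.8167
FA = 14/75 = 0.1867
z(H) = z(0.8167) = 0.9029
z(FA) = z(0.1867) = -0.8901
d' = z(H) − z(FA) = 0.9029 − (-0.8901) = 1.7930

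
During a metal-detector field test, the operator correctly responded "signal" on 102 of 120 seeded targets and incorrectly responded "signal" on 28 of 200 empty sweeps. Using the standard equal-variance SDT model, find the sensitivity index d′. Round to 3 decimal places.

H = 102/120 = 0.8500
FA = 28/200 = 0.1400
z(H) = z(0.8500) = 1.0364
z(FA) = z(0.1400) = -1.0803
d' = z(H) − z(FA) = 1.0364 − (-1.0803) = 2.1167

d′ = 2.117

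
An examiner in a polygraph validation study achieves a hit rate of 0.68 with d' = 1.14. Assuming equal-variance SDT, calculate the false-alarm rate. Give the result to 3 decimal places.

z(hit rate) = z(0.68) = 0.4677
z(FA) = z(H) − d' = 0.4677 − 1.14 = -0.6723
false-alarm rate = Φ(-0.6723) = 0.2507

false-alarm rate = 0.251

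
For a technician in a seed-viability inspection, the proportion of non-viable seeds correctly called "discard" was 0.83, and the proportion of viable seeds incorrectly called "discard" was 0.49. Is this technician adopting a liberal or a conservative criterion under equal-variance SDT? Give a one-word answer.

z(H) = 0.954, z(FA) = -0.025
c = −½·(z(H) + z(FA)) = -0.4645
c < 0 → liberal criterion (biased toward responding “yes”).

liberal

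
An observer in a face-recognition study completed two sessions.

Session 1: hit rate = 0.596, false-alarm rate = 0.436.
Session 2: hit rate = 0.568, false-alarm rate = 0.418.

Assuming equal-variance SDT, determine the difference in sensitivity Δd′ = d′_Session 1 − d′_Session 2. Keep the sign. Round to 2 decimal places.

Session 1: z(0.596) = 0.243, z(0.436) = -0.161, d' = 0.404
Session 2: z(0.568) = 0.171, z(0.418) = -0.207, d' = 0.378
Δd' = d'_Session 1 − d'_Session 2 = 0.404 − 0.378 = 0.026
Session 1 has the higher sensitivity.

Δd′ = 0.03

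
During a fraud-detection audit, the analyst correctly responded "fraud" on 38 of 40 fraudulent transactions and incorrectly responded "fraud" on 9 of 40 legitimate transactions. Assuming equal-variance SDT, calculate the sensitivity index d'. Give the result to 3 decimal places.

H = 38/40 = 0.9500
FA = 9/40 = 0.2250
z(H) = z(0.9500) = 1.6449
z(FA) = z(0.2250) = -0.7554
d' = z(H) − z(FA) = 1.6449 − (-0.7554) = 2.4003

d' = 2.400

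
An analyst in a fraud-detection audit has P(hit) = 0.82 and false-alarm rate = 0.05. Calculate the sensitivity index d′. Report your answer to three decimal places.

d′ = 2.560

Φ⁻¹(H) = Φ⁻¹(0.82) = 0.9154
Φ⁻¹(FA) = Φ⁻¹(0.05) = -1.6449
d' = z(H) − z(FA) = 0.9154 − (-1.6449) = 2.5603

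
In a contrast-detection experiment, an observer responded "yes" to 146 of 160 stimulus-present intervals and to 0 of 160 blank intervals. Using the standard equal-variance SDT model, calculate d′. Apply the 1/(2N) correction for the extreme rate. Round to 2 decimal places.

The false-alarm rate is 0/160 = 0, so apply the 1/(2N) correction: FA → 1/(2·160) = 0.00313.
z(H) = z(0.91250) = 1.356
z(FA) = z(0.00313) = -2.734
d' = 1.356 − (-2.734) = 4.090

d′ = 4.09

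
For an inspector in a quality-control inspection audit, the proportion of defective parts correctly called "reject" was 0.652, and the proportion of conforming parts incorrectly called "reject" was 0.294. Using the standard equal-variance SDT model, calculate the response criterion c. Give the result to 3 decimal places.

z(H) = 0.3907
z(FA) = -0.5417
c = −½·[z(H) + z(FA)] = −0.5 × (0.3907 + (-0.5417)) = 0.0755
c > 0: the inspector has a conservative response bias.

c = 0.076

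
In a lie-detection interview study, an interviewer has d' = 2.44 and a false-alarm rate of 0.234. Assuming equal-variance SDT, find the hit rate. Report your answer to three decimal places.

hit rate = 0.957

z(false-alarm rate) = z(0.234) = -0.7257
z(H) = z(FA) + d' = -0.7257 + 2.44 = 1.7143
hit rate = Φ(1.7143) = 0.9568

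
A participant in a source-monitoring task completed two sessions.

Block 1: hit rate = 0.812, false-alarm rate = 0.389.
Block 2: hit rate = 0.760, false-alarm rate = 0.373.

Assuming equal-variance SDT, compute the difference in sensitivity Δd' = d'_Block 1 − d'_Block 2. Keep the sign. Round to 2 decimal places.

Block 1: z(0.812) = 0.885, z(0.389) = -0.282, d' = 1.167
Block 2: z(0.760) = 0.706, z(0.373) = -0.324, d' = 1.030
Δd' = d'_Block 1 − d'_Block 2 = 1.167 − 1.030 = 0.137
Block 1 has the higher sensitivity.

Δd' = 0.14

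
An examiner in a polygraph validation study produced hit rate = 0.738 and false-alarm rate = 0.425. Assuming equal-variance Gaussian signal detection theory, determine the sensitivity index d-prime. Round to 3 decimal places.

d-prime = 0.826

Φ⁻¹(H) = Φ⁻¹(0.738) = 0.6372
Φ⁻¹(FA) = Φ⁻¹(0.425) = -0.1891
d' = z(H) − z(FA) = 0.6372 − (-0.1891) = 0.8263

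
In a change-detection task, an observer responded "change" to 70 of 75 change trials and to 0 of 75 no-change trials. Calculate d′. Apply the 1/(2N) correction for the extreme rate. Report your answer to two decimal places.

d′ = 3.98

The false-alarm rate is 0/75 = 0, so apply the 1/(2N) correction: FA → 1/(2·75) = 0.00667.
z(H) = z(0.93333) = 1.501
z(FA) = z(0.00667) = -2.475
d' = 1.501 − (-2.475) = 3.976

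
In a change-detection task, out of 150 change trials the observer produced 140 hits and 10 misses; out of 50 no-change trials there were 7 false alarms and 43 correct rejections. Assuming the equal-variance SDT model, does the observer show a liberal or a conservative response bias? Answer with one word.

liberal

z(H) = 1.501, z(FA) = -1.080
c = −½·(z(H) + z(FA)) = -0.2105
c < 0 → liberal criterion (biased toward responding “yes”).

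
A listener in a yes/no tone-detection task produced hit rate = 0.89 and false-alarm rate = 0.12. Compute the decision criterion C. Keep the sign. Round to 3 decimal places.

C = -0.026

z(0.89) = 1.2265, z(0.12) = -1.1750
c = −½·[z(H) + z(FA)] = −0.5 × (1.2265 + (-1.1750)) = -0.02575
c < 0: the listener has a liberal response bias.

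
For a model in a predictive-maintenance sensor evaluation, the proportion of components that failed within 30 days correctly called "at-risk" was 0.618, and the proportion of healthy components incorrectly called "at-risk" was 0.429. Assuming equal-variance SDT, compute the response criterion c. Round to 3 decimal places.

c = -0.061

Φ⁻¹(H) = Φ⁻¹(0.618) = 0.3002
Φ⁻¹(FA) = Φ⁻¹(0.429) = -0.1789
c = −½·[z(H) + z(FA)] = −0.5 × (0.3002 + (-0.1789)) = -0.06065
c < 0: the model has a liberal response bias.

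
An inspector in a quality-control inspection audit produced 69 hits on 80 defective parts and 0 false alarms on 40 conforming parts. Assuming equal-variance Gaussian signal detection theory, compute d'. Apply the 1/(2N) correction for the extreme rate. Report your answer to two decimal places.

The false-alarm rate is 0/40 = 0, so apply the 1/(2N) correction: FA → 1/(2·40) = 0.01250.
z(H) = z(0.86250) = 1.092
z(FA) = z(0.01250) = -2.241
d' = 1.092 − (-2.241) = 3.333

d' = 3.33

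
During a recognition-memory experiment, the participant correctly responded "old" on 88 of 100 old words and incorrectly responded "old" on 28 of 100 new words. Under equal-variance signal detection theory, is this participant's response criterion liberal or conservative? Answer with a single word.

liberal

z(H) = 1.175, z(FA) = -0.583
c = −½·(z(H) + z(FA)) = -0.296
c < 0 → liberal criterion (biased toward responding “yes”).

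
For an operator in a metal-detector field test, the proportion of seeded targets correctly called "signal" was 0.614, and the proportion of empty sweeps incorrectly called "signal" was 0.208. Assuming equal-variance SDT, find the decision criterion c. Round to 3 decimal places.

z(H) = 0.2898
z(FA) = -0.8134
c = −½·[z(H) + z(FA)] = −0.5 × (0.2898 + (-0.8134)) = 0.2618
c > 0: the operator has a conservative response bias.

c = 0.262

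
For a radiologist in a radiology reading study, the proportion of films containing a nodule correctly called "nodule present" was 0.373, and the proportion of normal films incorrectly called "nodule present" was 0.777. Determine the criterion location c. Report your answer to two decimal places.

c = -0.22

z(0.373) = -0.324, z(0.777) = 0.762
c = −½·[z(H) + z(FA)] = −0.5 × (-0.324 + 0.762) = -0.219
c < 0: the radiologist has a liberal response bias.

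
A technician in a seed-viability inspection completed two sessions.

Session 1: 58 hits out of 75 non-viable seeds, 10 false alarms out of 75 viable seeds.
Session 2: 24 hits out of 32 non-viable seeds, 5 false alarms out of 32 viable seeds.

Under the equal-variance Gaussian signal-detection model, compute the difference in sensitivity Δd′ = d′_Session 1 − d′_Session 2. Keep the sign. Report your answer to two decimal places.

Session 1: z(0.7733) = 0.750, z(0.1333) = -1.111, d' = 1.861
Session 2: z(0.7500) = 0.674, z(0.1562) = -1.010, d' = 1.684
Δd' = d'_Session 1 − d'_Session 2 = 1.861 − 1.684 = 0.177
Session 1 has the higher sensitivity.

Δd′ = 0.18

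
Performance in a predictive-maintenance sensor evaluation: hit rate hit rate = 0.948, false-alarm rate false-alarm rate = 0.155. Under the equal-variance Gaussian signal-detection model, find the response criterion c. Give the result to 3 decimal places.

c = -0.305

Φ⁻¹(0.948) = 1.6258, Φ⁻¹(0.155) = -1.0152
c = −½·[z(H) + z(FA)] = −0.5 × (1.6258 + (-1.0152)) = -0.3053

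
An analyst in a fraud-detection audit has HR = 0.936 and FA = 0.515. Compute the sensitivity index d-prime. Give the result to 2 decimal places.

Φ⁻¹(H) = Φ⁻¹(0.936) = 1.5220
Φ⁻¹(FA) = Φ⁻¹(0.515) = 0.0376
d' = z(H) − z(FA) = 1.5220 − 0.0376 = 1.4844

d-prime = 1.48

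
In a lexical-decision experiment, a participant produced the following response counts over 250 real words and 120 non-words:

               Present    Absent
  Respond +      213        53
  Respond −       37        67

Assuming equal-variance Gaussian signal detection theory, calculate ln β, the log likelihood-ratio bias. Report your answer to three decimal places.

H = 213/250 = 0.8520
FA = 53/120 = 0.4417
z(H) = z(0.8520) = 1.0450
z(FA) = z(0.4417) = -0.1467
ln β = −½·[z(H)² − z(FA)²] = −0.5 × (1.0920 − 0.0215) = -0.53525

ln β = -0.535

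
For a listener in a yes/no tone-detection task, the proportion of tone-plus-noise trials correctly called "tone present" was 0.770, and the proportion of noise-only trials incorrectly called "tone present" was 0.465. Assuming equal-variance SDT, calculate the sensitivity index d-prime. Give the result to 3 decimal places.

Φ⁻¹(H) = Φ⁻¹(0.770) = 0.7388
Φ⁻¹(FA) = Φ⁻¹(0.465) = -0.0878
d' = z(H) − z(FA) = 0.7388 − (-0.0878) = 0.8266

d-prime = 0.827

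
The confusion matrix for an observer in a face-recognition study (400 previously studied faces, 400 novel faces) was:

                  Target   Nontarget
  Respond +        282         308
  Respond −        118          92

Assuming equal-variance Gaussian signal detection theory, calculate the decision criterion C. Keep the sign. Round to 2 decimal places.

H = 282/400 = 0.7050
FA = 308/400 = 0.7700
z(H) = 0.5388
z(FA) = 0.7388
c = −½·[z(H) + z(FA)] = −0.5 × (0.5388 + 0.7388) = -0.6388

C = -0.64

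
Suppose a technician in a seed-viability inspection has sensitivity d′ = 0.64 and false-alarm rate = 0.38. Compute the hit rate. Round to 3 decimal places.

hit rate = 0.631

z(false-alarm rate) = z(0.38) = -0.3055
z(H) = z(FA) + d' = -0.3055 + 0.64 = 0.3345
hit rate = Φ(0.3345) = 0.6310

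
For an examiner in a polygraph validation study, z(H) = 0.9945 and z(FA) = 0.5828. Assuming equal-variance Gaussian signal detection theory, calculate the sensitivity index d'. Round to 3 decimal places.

d' = 0.412

d' = z(H) − z(FA) = 0.9945 − 0.5828 = 0.4117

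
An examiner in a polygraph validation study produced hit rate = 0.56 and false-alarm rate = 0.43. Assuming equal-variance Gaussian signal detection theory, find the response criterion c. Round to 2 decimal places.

z(H) = z(0.56) = 0.1510
z(FA) = z(0.43) = -0.1764
c = −½·[z(H) + z(FA)] = −0.5 × (0.1510 + (-0.1764)) = 0.0127

c = 0.01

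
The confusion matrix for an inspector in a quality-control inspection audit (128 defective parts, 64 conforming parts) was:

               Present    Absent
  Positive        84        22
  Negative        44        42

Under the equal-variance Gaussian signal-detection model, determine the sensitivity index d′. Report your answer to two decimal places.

d′ = 0.80

H = 84/128 = 0.6562
FA = 22/64 = 0.3438
z(H) = 0.402
z(FA) = -0.402
d' = z(H) − z(FA) = 0.402 − (-0.402) = 0.804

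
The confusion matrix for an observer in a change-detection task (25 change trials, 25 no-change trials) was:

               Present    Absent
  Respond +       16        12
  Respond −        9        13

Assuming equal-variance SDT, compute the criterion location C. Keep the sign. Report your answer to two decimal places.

H = 16/25 = 0.6400
FA = 12/25 = 0.4800
z(0.6400) = 0.3585, z(0.4800) = -0.0502
c = −½·[z(H) + z(FA)] = −0.5 × (0.3585 + (-0.0502)) = -0.15415

C = -0.15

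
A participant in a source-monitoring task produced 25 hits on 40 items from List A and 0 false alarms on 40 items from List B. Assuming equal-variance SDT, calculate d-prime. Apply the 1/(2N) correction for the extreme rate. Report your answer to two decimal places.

d-prime = 2.56

The false-alarm rate is 0/40 = 0, so apply the 1/(2N) correction: FA → 1/(2·40) = 0.01250.
z(H) = z(0.62500) = 0.319
z(FA) = z(0.01250) = -2.241
d' = 0.319 − (-2.241) = 2.560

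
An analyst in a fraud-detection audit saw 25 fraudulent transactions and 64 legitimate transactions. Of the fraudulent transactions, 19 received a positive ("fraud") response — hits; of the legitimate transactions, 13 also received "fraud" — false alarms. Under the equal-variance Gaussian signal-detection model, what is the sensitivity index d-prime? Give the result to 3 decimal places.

d-prime = 1.537

H = 19/25 = 0.7600
FA = 13/64 = 0.2031
Φ⁻¹(0.7600) = 0.7063, Φ⁻¹(0.2031) = -0.8306
d' = z(H) − z(FA) = 0.7063 − (-0.8306) = 1.5369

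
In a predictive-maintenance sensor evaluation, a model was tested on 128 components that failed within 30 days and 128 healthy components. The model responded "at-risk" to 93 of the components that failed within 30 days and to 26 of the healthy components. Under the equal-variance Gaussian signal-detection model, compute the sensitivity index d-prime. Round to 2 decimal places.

d-prime = 1.43

H = 93/128 = 0.7266
FA = 26/128 = 0.2031
z(0.7266) = 0.603, z(0.2031) = -0.831
d' = z(H) − z(FA) = 0.603 − (-0.831) = 1.434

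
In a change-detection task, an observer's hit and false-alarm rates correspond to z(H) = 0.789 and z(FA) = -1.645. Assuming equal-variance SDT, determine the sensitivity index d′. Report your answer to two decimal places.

d' = z(H) − z(FA) = 0.789 − (-1.645) = 2.434

d′ = 2.43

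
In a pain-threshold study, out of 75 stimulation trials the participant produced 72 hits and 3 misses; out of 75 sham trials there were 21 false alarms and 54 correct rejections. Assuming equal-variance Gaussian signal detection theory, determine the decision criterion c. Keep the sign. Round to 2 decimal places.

H = 72/75 = 0.9600
FA = 21/75 = 0.2800
Φ⁻¹(H) = Φ⁻¹(0.9600) = 1.751
Φ⁻¹(FA) = Φ⁻¹(0.2800) = -0.583
c = −½·[z(H) + z(FA)] = −0.5 × (1.751 + (-0.583)) = -0.584
c < 0: the participant has a liberal response bias.

c = -0.58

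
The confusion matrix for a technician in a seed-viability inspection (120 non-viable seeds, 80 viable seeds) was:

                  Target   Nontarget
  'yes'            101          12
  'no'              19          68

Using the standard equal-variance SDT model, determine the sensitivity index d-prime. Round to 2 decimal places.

d-prime = 2.04

H = 101/120 = 0.8417
FA = 12/80 = 0.1500
z(0.8417) = 1.0015, z(0.1500) = -1.0364
d' = z(H) − z(FA) = 1.0015 − (-1.0364) = 2.0379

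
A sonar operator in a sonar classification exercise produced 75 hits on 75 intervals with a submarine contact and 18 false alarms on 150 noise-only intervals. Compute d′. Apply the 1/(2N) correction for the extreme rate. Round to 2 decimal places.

The hit rate is 75/75 = 1, so apply the 1/(2N) correction: H → 1 − 1/(2·75) = 0.99333.
z(H) = z(0.99333) = 2.475
z(FA) = z(0.12000) = -1.175
d' = 2.475 − (-1.175) = 3.650

d′ = 3.65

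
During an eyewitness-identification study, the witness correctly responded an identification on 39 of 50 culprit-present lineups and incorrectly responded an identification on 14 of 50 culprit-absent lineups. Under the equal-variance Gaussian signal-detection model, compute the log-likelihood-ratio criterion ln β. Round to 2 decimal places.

ln β = -0.13

H = 39/50 = 0.7800
FA = 14/50 = 0.2800
z(H) = 0.772
z(FA) = -0.583
ln β = −½·[z(H)² − z(FA)²] = −0.5 × (0.596 − 0.340) = -0.128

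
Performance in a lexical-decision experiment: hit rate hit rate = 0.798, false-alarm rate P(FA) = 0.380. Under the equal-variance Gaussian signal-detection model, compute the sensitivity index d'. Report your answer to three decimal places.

z(H) = z(0.798) = 0.8345
z(FA) = z(0.380) = -0.3055
d' = z(H) − z(FA) = 0.8345 − (-0.3055) = 1.1400

d' = 1.140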